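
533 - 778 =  -245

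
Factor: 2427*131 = 317937 = 3^1*131^1 * 809^1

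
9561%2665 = 1566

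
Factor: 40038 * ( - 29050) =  - 2^2*3^1 *5^2*7^1*83^1 *6673^1 = -  1163103900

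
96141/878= 219/2 = 109.50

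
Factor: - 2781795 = - 3^1*5^1*17^1*10909^1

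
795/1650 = 53/110= 0.48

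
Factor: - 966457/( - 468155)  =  5^( - 1 )*109^( - 1)*859^ (-1)*881^1*1097^1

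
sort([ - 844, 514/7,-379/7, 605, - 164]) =[ - 844,-164, - 379/7 , 514/7 , 605]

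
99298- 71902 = 27396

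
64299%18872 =7683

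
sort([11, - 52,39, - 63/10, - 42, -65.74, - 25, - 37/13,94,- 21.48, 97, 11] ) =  [ - 65.74,-52,-42, - 25,-21.48, - 63/10 , - 37/13,11, 11, 39, 94, 97]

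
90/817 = 90/817 = 0.11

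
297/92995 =297/92995=0.00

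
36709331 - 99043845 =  - 62334514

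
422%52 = 6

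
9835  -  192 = 9643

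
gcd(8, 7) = 1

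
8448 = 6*1408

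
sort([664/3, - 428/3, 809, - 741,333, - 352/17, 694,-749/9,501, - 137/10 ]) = [- 741, - 428/3,  -  749/9, - 352/17,-137/10 , 664/3, 333, 501, 694,809 ] 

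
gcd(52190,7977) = 1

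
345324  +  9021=354345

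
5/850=1/170  =  0.01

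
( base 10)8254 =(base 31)8I8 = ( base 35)6pt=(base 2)10000000111110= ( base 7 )33031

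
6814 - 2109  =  4705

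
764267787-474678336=289589451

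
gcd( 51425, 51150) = 275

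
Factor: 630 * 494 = 2^2*3^2*5^1*7^1*13^1 * 19^1 = 311220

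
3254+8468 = 11722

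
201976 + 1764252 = 1966228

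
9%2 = 1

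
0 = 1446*0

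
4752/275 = 432/25=17.28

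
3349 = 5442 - 2093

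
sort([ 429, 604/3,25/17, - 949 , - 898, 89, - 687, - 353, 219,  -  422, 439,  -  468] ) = [-949, - 898, - 687,  -  468, - 422, - 353, 25/17,89, 604/3,219, 429, 439]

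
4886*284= 1387624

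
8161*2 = 16322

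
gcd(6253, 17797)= 481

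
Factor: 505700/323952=2^(  -  2)*3^( - 1 )*5^2*13^1*17^ ( - 1) * 389^1*397^(  -  1 ) = 126425/80988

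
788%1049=788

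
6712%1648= 120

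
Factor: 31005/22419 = 65/47=5^1*13^1*47^( - 1 ) 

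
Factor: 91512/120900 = 2^1*3^1 * 5^( - 2) * 13^( - 1)*41^1=246/325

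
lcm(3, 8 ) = 24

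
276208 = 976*283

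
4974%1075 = 674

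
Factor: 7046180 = 2^2 * 5^1*352309^1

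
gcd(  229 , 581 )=1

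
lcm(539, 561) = 27489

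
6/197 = 6/197 = 0.03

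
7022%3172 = 678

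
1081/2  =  540 + 1/2  =  540.50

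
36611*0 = 0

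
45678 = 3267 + 42411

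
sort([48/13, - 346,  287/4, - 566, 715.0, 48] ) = [ - 566, - 346,48/13,48  ,  287/4 , 715.0]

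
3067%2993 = 74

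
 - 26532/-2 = 13266/1 = 13266.00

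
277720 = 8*34715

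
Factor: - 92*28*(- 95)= 244720 = 2^4*5^1 * 7^1*19^1*23^1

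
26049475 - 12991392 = 13058083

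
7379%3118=1143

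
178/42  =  4 + 5/21 = 4.24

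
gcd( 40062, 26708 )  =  13354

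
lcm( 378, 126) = 378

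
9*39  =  351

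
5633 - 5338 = 295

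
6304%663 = 337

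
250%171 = 79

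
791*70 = 55370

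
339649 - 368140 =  - 28491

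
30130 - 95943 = -65813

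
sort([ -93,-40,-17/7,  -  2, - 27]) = [  -  93,-40, - 27,-17/7,  -  2] 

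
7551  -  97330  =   - 89779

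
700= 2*350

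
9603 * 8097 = 77755491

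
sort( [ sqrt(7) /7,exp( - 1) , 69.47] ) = [ exp( - 1 ), sqrt(7)/7,69.47]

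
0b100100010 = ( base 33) 8q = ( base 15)145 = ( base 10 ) 290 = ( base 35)8A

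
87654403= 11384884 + 76269519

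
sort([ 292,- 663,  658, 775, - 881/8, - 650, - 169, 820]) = [  -  663,- 650, - 169, - 881/8 , 292, 658, 775,820 ]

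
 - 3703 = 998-4701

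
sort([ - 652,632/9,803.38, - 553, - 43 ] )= [ - 652,-553, - 43,632/9,803.38 ] 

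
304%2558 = 304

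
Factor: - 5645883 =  - 3^1*1881961^1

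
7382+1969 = 9351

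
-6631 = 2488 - 9119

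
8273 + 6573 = 14846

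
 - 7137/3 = - 2379 = - 2379.00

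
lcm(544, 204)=1632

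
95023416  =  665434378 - 570410962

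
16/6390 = 8/3195 = 0.00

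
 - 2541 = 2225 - 4766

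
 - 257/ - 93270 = 257/93270 =0.00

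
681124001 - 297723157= 383400844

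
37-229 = - 192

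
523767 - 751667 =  - 227900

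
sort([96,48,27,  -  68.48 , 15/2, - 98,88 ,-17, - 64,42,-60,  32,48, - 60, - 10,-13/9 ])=[-98, - 68.48,  -  64,-60,-60, - 17, - 10, - 13/9, 15/2, 27,32,42, 48,48,88,96] 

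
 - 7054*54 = - 380916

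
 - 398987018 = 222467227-621454245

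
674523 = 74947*9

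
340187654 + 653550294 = 993737948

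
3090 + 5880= 8970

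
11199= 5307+5892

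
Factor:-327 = - 3^1*109^1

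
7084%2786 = 1512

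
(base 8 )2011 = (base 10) 1033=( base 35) ti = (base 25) 1G8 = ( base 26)1DJ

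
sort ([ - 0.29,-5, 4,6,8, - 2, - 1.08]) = [ - 5, - 2,-1.08,  -  0.29 , 4,6, 8]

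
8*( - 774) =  -6192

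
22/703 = 22/703 = 0.03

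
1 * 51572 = 51572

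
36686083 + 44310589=80996672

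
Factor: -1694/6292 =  - 7/26 = - 2^(-1)*7^1*13^(  -  1) 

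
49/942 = 49/942  =  0.05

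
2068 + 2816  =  4884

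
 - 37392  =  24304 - 61696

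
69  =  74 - 5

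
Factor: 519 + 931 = 1450 = 2^1*5^2  *  29^1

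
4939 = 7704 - 2765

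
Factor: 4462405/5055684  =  2^( - 2) * 3^(- 1) * 5^1*79^( - 1) * 5333^( - 1)*892481^1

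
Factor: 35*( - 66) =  - 2^1*3^1 * 5^1*7^1 * 11^1 = -2310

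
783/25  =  783/25 = 31.32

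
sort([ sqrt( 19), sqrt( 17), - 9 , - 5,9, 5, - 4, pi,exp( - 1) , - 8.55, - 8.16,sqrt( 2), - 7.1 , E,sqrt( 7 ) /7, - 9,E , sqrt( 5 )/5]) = [ - 9, - 9, - 8.55,-8.16, - 7.1, - 5, - 4, exp( - 1) , sqrt (7 )/7, sqrt( 5 )/5, sqrt( 2 ), E, E, pi,  sqrt( 17 ),sqrt (19 ), 5,9]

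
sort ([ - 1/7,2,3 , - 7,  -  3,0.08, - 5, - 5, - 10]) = [ - 10, -7, -5, - 5 ,  -  3, - 1/7, 0.08,2, 3]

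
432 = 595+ - 163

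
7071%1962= 1185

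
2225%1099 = 27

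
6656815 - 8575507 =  - 1918692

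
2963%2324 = 639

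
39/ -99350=-1 + 99311/99350 = - 0.00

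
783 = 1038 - 255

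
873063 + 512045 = 1385108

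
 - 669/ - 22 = 30 + 9/22 = 30.41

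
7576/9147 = 7576/9147  =  0.83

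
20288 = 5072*4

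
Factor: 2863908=2^2*3^2*19^1*53^1 *79^1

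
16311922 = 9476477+6835445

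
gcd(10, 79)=1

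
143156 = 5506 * 26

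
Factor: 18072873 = 3^2*7^1 * 13^1*22067^1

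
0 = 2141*0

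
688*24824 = 17078912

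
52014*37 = 1924518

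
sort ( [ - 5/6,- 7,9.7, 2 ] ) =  [ - 7,- 5/6,2,9.7 ]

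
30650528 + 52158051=82808579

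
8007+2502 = 10509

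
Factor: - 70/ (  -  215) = 2^1 * 7^1*43^( - 1 )= 14/43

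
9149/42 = 217 + 5/6  =  217.83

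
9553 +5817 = 15370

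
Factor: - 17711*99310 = - 2^1*5^1*89^1 *199^1*9931^1 = -1758879410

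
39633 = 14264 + 25369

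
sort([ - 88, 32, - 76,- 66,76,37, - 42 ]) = [ - 88, - 76, - 66, - 42,32,37,76 ] 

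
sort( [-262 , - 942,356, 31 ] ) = [ - 942, - 262,31, 356]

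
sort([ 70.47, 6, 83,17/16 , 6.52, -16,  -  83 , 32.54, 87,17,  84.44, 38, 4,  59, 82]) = [ - 83, - 16, 17/16, 4, 6,  6.52, 17, 32.54 , 38, 59,70.47,82, 83, 84.44 , 87 ] 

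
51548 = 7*7364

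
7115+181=7296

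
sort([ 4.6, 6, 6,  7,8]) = [4.6,6, 6 , 7,8 ] 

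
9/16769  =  9/16769 = 0.00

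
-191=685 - 876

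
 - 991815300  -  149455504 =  - 1141270804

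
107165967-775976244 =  - 668810277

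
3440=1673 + 1767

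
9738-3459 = 6279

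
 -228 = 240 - 468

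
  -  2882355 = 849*(-3395) 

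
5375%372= 167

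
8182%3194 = 1794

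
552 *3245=1791240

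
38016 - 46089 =- 8073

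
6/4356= 1/726=0.00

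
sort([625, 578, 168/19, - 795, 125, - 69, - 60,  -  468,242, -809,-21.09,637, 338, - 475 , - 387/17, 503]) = [ -809,-795, - 475 , - 468, - 69, - 60, - 387/17,-21.09,168/19, 125, 242, 338, 503,  578,625, 637 ]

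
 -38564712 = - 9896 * 3897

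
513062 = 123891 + 389171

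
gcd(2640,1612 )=4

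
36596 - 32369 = 4227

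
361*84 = 30324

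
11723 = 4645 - -7078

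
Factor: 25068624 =2^4*3^1 *7^1 * 74609^1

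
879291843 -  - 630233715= 1509525558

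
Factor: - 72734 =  - 2^1*41^1 * 887^1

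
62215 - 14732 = 47483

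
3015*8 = 24120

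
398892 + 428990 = 827882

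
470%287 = 183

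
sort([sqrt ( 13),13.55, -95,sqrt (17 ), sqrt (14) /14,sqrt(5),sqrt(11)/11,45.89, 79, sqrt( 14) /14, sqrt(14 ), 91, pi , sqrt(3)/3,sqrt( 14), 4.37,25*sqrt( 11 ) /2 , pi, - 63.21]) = [ - 95,  -  63.21 , sqrt(14)/14,sqrt(14)/14, sqrt(11)/11, sqrt(3)/3, sqrt(5), pi, pi, sqrt(13),sqrt( 14 ), sqrt( 14),  sqrt(17),  4.37,  13.55, 25*sqrt( 11 ) /2, 45.89,79,91 ] 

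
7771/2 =3885+ 1/2  =  3885.50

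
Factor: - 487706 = -2^1* 43^1  *  53^1*107^1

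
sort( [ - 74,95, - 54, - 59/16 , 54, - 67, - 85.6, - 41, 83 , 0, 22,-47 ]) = [ - 85.6, - 74, - 67  , - 54,-47 ,-41 , - 59/16, 0,22,  54, 83,95 ] 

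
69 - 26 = 43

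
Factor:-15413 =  - 15413^1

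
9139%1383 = 841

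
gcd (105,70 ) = 35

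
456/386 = 1 + 35/193  =  1.18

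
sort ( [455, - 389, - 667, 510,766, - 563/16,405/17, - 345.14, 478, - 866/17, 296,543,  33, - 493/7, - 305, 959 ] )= [-667, - 389, - 345.14, - 305,-493/7,-866/17,-563/16,405/17, 33,296, 455,478,510,543,  766, 959 ] 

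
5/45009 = 5/45009 = 0.00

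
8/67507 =8/67507 = 0.00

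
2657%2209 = 448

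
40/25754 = 20/12877 = 0.00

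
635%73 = 51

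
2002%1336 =666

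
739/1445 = 739/1445 = 0.51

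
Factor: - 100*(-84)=2^4 * 3^1*5^2*7^1 = 8400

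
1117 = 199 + 918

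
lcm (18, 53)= 954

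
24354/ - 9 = -2706 + 0/1  =  - 2706.00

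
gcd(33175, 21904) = 1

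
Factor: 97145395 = 5^1*17^1*71^1*16097^1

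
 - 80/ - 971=80/971 = 0.08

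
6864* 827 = 5676528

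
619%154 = 3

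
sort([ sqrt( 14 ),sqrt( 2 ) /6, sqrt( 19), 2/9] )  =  [ 2/9, sqrt ( 2) /6, sqrt( 14), sqrt( 19 ) ] 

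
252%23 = 22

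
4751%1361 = 668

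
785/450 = 157/90 = 1.74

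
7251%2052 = 1095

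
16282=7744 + 8538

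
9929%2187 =1181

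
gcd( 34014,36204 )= 6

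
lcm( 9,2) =18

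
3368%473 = 57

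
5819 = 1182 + 4637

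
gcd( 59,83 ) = 1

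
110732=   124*893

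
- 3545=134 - 3679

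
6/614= 3/307 = 0.01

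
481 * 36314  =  17467034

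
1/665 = 1/665 = 0.00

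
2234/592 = 1117/296 = 3.77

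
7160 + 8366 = 15526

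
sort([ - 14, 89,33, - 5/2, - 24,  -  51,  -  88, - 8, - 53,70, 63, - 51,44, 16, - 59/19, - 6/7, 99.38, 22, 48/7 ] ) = [ - 88,-53,- 51, - 51, - 24, - 14, - 8, -59/19,  -  5/2, - 6/7, 48/7,  16,22,33,44,63,70, 89,99.38]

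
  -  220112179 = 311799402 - 531911581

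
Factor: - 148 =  -2^2*37^1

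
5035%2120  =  795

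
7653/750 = 2551/250 = 10.20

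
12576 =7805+4771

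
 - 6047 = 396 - 6443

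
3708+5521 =9229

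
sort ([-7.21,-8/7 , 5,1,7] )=[ - 7.21,-8/7,1, 5,7] 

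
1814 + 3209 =5023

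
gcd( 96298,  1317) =1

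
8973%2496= 1485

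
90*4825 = 434250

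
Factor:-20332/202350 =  - 2^1*3^( - 1)*5^( - 2 )*13^1 * 17^1*19^ (-1)*23^1*71^( - 1) = - 10166/101175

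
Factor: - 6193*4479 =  - 3^1*11^1*563^1*1493^1  =  - 27738447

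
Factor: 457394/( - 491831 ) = -518/557 = - 2^1*7^1*37^1*557^( - 1)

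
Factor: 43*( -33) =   -  3^1*11^1* 43^1 = - 1419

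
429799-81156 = 348643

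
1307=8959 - 7652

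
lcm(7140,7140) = 7140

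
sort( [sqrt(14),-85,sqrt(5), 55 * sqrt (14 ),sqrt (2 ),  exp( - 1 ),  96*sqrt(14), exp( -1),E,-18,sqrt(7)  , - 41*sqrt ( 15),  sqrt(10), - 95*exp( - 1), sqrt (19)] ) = [ - 41* sqrt( 15) , - 85, - 95*exp( - 1), - 18, exp(- 1),exp( - 1), sqrt(2 ),sqrt(5 ), sqrt( 7 ), E,  sqrt( 10) , sqrt( 14 ), sqrt(19 ), 55*sqrt(14 ),96 *sqrt(14 )]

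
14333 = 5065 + 9268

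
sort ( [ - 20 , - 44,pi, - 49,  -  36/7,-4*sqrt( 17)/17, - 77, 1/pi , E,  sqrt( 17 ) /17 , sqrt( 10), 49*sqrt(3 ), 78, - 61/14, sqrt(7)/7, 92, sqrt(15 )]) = [ - 77 ,- 49,-44 , - 20,-36/7,- 61/14,- 4*sqrt( 17)/17 , sqrt(17 ) /17,1/pi,sqrt( 7 ) /7,E,pi, sqrt( 10), sqrt(15 ) , 78,49 *sqrt( 3 ),  92]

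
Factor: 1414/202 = 7^1 = 7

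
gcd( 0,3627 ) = 3627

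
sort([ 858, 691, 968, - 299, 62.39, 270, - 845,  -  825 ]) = [-845,-825,- 299 , 62.39, 270,691, 858, 968]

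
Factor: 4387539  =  3^1*13^1*112501^1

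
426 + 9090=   9516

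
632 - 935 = -303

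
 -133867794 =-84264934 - 49602860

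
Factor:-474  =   - 2^1 * 3^1*79^1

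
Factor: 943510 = 2^1 * 5^1*94351^1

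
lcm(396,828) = 9108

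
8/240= 1/30  =  0.03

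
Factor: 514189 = 13^1 * 37^1*1069^1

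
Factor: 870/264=2^ ( - 2 )*5^1*11^( - 1)*29^1 = 145/44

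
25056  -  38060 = - 13004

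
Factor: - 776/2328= - 3^( - 1)  =  - 1/3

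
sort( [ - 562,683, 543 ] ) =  [ - 562,  543, 683] 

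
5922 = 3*1974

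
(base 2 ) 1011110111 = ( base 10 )759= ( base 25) 159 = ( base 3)1001010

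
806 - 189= 617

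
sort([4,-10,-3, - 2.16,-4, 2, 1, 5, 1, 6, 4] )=[-10,-4,-3,- 2.16,1,1,2, 4 , 4,  5,6] 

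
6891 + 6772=13663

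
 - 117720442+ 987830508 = 870110066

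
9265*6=55590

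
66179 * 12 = 794148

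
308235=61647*5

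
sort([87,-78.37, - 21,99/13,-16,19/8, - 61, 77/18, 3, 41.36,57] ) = [- 78.37,-61, - 21, - 16,19/8 , 3,77/18,99/13,41.36,  57,87] 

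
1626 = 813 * 2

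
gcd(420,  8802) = 6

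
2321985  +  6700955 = 9022940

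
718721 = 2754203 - 2035482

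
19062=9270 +9792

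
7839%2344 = 807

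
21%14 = 7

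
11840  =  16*740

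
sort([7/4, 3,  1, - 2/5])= [-2/5, 1,  7/4, 3 ] 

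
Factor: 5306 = 2^1*7^1*379^1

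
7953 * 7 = 55671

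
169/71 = 2 + 27/71 = 2.38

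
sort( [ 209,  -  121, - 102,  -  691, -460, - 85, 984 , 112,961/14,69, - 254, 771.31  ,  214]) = [ - 691, - 460, - 254,- 121, - 102, - 85 , 961/14 , 69, 112,209,214, 771.31,984]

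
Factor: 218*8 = 2^4*109^1=1744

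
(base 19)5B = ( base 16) 6a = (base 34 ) 34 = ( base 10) 106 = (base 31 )3D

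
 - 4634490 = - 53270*87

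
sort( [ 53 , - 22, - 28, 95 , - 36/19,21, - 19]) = [ - 28, - 22, - 19 ,-36/19, 21, 53,95 ]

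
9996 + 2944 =12940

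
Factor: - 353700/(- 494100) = 131/183 = 3^(-1)*61^( - 1)*131^1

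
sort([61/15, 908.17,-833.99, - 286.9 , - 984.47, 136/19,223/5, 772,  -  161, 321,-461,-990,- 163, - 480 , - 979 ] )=[  -  990 , - 984.47,  -  979,- 833.99, - 480 , - 461,-286.9, - 163, - 161,  61/15, 136/19, 223/5 , 321, 772,908.17 ]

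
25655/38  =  675 + 5/38 = 675.13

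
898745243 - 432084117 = 466661126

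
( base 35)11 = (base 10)36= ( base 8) 44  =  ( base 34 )12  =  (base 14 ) 28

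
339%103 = 30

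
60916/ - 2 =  - 30458 +0/1 = - 30458.00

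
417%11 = 10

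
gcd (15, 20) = 5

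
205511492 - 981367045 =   -  775855553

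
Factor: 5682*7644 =43433208 = 2^3*3^2*7^2 * 13^1*947^1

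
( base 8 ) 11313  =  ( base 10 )4811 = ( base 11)3684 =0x12cb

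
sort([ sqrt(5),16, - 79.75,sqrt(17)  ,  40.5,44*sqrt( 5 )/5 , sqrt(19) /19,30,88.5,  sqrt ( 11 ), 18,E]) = [  -  79.75,sqrt (19) /19,sqrt ( 5) , E, sqrt(11),sqrt(17),16,18,44*sqrt( 5) /5,30, 40.5, 88.5 ] 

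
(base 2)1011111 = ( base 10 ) 95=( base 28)3b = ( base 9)115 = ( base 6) 235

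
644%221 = 202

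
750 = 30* 25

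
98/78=1 + 10/39 = 1.26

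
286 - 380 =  - 94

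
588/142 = 294/71 = 4.14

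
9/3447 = 1/383  =  0.00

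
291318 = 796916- 505598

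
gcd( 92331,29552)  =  1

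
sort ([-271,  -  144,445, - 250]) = [ - 271,  -  250, -144,445]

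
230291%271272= 230291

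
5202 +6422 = 11624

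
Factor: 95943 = 3^1 * 31981^1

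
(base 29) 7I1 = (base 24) b32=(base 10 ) 6410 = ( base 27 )8lb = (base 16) 190A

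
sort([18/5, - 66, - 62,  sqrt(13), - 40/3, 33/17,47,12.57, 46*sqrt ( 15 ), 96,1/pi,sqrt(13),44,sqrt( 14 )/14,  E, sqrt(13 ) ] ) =[ - 66, - 62, - 40/3, sqrt ( 14 )/14, 1/pi,33/17,E,18/5,sqrt(13), sqrt(13),sqrt(13 ), 12.57,  44, 47,96, 46 * sqrt(15)] 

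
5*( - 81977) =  - 409885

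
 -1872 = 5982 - 7854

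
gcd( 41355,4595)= 4595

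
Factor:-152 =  - 2^3*19^1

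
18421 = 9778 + 8643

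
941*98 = 92218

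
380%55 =50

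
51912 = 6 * 8652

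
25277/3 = 25277/3 = 8425.67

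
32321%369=218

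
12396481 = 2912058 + 9484423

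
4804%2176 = 452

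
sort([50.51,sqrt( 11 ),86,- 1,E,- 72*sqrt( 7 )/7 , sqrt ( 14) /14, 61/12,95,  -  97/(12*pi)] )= [ - 72 * sqrt( 7)/7 , - 97/( 12*pi )  ,-1,sqrt (14) /14,E,sqrt( 11), 61/12,50.51, 86, 95] 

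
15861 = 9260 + 6601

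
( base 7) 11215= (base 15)CA4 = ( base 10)2854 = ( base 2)101100100110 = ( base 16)b26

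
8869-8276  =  593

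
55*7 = 385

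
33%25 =8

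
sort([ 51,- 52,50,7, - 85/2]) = [ - 52, - 85/2,7,50,51] 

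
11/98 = 11/98 = 0.11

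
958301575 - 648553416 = 309748159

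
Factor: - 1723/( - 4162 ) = 2^ ( - 1)*1723^1*2081^( - 1) 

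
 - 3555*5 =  - 17775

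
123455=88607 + 34848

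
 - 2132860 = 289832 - 2422692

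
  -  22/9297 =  - 22/9297 = -0.00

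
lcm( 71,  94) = 6674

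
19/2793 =1/147=0.01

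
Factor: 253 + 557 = 2^1*3^4*5^1 = 810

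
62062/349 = 177+289/349=177.83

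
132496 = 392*338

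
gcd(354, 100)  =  2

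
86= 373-287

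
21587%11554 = 10033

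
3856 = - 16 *( - 241) 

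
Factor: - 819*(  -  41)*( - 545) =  - 3^2*5^1*7^1*13^1*41^1*109^1 = - 18300555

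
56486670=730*77379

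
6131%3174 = 2957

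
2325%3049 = 2325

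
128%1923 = 128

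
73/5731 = 73/5731 = 0.01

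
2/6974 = 1/3487 = 0.00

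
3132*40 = 125280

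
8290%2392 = 1114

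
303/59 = 303/59 = 5.14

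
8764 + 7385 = 16149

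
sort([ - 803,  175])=[ - 803,175 ] 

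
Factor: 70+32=2^1*3^1  *  17^1  =  102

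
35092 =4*8773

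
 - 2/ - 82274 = 1/41137 = 0.00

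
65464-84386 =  - 18922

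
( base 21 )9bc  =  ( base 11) 318A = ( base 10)4212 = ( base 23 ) 7M3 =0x1074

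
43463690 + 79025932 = 122489622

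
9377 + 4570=13947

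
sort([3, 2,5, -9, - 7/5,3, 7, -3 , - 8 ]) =[ - 9, - 8, - 3,-7/5,2,3, 3,  5 , 7]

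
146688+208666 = 355354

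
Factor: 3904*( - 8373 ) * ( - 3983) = 2^6*3^1 * 7^1 * 61^1 *569^1*2791^1  =  130197068736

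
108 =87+21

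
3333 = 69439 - 66106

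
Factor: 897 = 3^1*13^1*23^1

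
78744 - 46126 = 32618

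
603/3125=603/3125 = 0.19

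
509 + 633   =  1142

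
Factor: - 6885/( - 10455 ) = 3^3*41^( - 1 ) = 27/41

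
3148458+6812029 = 9960487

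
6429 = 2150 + 4279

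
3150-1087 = 2063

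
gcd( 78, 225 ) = 3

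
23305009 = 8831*2639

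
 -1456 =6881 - 8337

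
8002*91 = 728182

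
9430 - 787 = 8643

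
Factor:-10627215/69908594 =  - 2^( - 1 )*3^1*5^1 * 7^( - 2 )*708481^1*713353^( - 1)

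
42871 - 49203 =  - 6332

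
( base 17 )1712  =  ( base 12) 4037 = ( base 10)6955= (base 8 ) 15453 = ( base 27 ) 9EG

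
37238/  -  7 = - 5320  +  2/7 = -5319.71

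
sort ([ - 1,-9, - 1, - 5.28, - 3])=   [-9,  -  5.28  ,-3, - 1,  -  1]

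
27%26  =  1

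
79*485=38315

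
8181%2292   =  1305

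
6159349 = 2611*2359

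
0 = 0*39950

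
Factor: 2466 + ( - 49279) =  - 13^2*277^1 = -  46813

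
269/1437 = 269/1437= 0.19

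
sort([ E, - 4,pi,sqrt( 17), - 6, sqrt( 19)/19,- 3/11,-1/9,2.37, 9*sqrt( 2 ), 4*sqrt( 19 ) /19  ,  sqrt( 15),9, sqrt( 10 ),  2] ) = [ - 6 , - 4, - 3/11,- 1/9, sqrt ( 19) /19,4*sqrt( 19 )/19,2 , 2.37, E, pi , sqrt(10),sqrt( 15 ), sqrt(17)  ,  9,9*sqrt( 2)]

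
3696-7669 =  - 3973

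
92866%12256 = 7074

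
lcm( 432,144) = 432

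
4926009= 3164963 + 1761046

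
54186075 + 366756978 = 420943053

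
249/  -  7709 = -249/7709 = - 0.03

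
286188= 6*47698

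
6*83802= 502812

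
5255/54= 5255/54 =97.31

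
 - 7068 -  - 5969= - 1099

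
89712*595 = 53378640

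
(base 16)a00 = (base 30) 2PA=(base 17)8EA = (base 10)2560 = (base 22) 568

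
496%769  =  496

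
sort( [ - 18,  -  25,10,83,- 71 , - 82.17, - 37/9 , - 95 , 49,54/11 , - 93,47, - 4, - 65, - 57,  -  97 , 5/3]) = [  -  97,  -  95 , - 93, - 82.17, - 71, - 65, - 57, - 25, - 18 , - 37/9,  -  4,5/3, 54/11 , 10, 47, 49 , 83 ]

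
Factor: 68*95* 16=2^6*5^1*17^1* 19^1=103360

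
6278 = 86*73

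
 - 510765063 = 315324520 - 826089583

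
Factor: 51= 3^1*17^1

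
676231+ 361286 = 1037517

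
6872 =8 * 859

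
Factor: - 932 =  - 2^2 * 233^1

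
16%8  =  0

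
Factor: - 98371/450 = - 2^( - 1 )* 3^( - 2) * 5^( -2)*7^1*13^1*23^1*47^1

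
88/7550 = 44/3775 = 0.01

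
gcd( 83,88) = 1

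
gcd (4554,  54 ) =18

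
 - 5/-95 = 1/19 = 0.05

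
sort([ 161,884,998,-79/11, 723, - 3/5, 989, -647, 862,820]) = [- 647, - 79/11, - 3/5 , 161,723, 820, 862, 884, 989,998 ]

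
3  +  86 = 89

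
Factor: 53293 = 137^1*389^1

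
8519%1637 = 334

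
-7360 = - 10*736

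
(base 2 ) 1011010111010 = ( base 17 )1324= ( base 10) 5818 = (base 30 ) 6DS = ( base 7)22651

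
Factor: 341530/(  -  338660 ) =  - 2^( - 1 )* 7^1*17^1*59^( - 1 ) = -119/118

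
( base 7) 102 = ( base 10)51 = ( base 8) 63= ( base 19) 2d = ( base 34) 1H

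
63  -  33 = 30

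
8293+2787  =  11080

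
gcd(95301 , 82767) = 3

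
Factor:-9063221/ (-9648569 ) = 7^ ( - 1 ) * 23^ (-1 )*71^1*107^1*1193^1*59929^(-1)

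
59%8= 3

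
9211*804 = 7405644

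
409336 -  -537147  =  946483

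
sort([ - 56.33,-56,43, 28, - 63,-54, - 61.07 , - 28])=[ - 63, - 61.07, - 56.33, - 56,-54, - 28, 28 , 43] 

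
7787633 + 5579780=13367413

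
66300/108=5525/9 = 613.89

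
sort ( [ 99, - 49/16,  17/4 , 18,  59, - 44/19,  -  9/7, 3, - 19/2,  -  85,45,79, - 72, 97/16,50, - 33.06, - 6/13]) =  [ - 85, - 72,-33.06, - 19/2, - 49/16, - 44/19, - 9/7, - 6/13,3, 17/4,97/16,18, 45, 50, 59, 79 , 99] 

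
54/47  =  54/47 = 1.15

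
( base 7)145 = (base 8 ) 122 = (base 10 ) 82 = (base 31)2k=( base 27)31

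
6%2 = 0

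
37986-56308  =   - 18322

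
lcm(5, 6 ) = 30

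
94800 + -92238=2562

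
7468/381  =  19+229/381= 19.60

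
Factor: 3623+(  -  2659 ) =2^2*241^1  =  964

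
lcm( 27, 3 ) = 27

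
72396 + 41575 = 113971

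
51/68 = 3/4  =  0.75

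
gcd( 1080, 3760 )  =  40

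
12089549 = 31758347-19668798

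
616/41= 616/41 = 15.02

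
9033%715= 453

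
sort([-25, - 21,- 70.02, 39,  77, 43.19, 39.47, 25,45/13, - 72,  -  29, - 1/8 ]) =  [ - 72, - 70.02, - 29, - 25, - 21, - 1/8,45/13, 25,39, 39.47,  43.19, 77]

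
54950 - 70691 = -15741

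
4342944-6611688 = -2268744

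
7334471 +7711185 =15045656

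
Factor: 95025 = 3^1*5^2*7^1*181^1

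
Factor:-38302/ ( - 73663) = 2^1* 11^1 * 19^( - 1 )*1741^1*3877^( - 1) 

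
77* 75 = 5775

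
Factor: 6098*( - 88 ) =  - 2^4 *11^1*3049^1 = -536624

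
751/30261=751/30261  =  0.02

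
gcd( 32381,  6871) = 1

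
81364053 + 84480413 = 165844466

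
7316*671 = 4909036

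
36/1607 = 36/1607 = 0.02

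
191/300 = 191/300 = 0.64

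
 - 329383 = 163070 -492453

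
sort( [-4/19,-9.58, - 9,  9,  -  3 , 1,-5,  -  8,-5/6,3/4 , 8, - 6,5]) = [ - 9.58,-9, - 8, - 6, - 5,- 3, - 5/6,  -  4/19,3/4,1, 5,8, 9]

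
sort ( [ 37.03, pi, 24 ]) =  [ pi, 24,37.03 ]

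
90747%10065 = 162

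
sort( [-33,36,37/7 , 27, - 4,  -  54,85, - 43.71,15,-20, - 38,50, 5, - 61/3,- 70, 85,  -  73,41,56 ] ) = [-73,  -  70,-54, - 43.71,-38,-33,-61/3,-20, - 4,  5, 37/7, 15,27, 36,41, 50, 56,  85, 85 ] 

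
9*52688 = 474192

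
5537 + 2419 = 7956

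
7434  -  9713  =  -2279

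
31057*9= 279513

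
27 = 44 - 17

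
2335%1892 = 443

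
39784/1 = 39784= 39784.00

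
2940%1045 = 850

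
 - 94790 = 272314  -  367104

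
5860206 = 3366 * 1741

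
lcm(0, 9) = 0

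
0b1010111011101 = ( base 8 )12735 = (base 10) 5597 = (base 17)1264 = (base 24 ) 9H5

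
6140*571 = 3505940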